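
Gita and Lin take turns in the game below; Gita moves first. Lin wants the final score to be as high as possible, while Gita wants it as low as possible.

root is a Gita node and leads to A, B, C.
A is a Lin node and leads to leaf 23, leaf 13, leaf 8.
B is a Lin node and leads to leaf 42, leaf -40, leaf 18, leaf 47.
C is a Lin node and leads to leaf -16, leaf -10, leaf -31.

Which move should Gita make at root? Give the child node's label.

A (Lin): max(23, 13, 8) = 23
B (Lin): max(42, -40, 18, 47) = 47
C (Lin): max(-16, -10, -31) = -10
root (Gita): min(23, 47, -10) = -10
Gita at root wants the lowest of {A=23, B=47, C=-10}, so chooses C.

C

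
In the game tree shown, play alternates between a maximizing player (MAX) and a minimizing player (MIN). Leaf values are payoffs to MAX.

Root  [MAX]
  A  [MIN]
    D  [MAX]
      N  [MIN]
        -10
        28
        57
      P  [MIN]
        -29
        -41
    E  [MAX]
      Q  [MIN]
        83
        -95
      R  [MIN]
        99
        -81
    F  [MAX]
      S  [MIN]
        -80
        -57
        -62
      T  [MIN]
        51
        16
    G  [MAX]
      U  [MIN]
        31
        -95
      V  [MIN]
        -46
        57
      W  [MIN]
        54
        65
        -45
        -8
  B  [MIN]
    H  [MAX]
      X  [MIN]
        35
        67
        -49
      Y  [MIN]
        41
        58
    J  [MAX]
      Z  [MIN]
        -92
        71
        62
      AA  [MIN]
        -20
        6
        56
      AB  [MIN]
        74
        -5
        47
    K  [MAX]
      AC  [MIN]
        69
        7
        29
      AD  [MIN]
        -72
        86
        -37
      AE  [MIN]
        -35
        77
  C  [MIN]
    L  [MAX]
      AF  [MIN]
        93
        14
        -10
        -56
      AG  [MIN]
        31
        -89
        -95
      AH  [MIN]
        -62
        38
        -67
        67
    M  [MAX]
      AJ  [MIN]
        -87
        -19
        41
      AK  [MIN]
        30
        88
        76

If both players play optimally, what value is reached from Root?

-5

N (MIN): min(-10, 28, 57) = -10
P (MIN): min(-29, -41) = -41
D (MAX): max(-10, -41) = -10
Q (MIN): min(83, -95) = -95
R (MIN): min(99, -81) = -81
E (MAX): max(-95, -81) = -81
S (MIN): min(-80, -57, -62) = -80
T (MIN): min(51, 16) = 16
F (MAX): max(-80, 16) = 16
U (MIN): min(31, -95) = -95
V (MIN): min(-46, 57) = -46
W (MIN): min(54, 65, -45, -8) = -45
G (MAX): max(-95, -46, -45) = -45
A (MIN): min(-10, -81, 16, -45) = -81
X (MIN): min(35, 67, -49) = -49
Y (MIN): min(41, 58) = 41
H (MAX): max(-49, 41) = 41
Z (MIN): min(-92, 71, 62) = -92
AA (MIN): min(-20, 6, 56) = -20
AB (MIN): min(74, -5, 47) = -5
J (MAX): max(-92, -20, -5) = -5
AC (MIN): min(69, 7, 29) = 7
AD (MIN): min(-72, 86, -37) = -72
AE (MIN): min(-35, 77) = -35
K (MAX): max(7, -72, -35) = 7
B (MIN): min(41, -5, 7) = -5
AF (MIN): min(93, 14, -10, -56) = -56
AG (MIN): min(31, -89, -95) = -95
AH (MIN): min(-62, 38, -67, 67) = -67
L (MAX): max(-56, -95, -67) = -56
AJ (MIN): min(-87, -19, 41) = -87
AK (MIN): min(30, 88, 76) = 30
M (MAX): max(-87, 30) = 30
C (MIN): min(-56, 30) = -56
Root (MAX): max(-81, -5, -56) = -5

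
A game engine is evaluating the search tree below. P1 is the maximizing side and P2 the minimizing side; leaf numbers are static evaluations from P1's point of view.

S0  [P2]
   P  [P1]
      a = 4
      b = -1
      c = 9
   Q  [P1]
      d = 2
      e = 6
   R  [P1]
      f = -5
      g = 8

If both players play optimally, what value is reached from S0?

6

P (P1): max(4, -1, 9) = 9
Q (P1): max(2, 6) = 6
R (P1): max(-5, 8) = 8
S0 (P2): min(9, 6, 8) = 6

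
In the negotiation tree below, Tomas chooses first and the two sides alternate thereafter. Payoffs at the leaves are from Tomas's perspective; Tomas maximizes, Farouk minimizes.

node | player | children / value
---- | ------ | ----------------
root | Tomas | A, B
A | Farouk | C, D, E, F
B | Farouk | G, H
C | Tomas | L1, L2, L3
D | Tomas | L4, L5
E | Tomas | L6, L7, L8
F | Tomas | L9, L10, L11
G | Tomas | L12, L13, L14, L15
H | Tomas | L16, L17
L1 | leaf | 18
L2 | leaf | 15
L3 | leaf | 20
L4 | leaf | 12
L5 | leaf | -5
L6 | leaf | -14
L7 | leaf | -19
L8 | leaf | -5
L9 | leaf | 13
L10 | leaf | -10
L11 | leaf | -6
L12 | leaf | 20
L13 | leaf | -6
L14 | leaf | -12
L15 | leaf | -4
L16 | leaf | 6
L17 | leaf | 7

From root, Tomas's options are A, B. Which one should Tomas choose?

B

C (Tomas): max(18, 15, 20) = 20
D (Tomas): max(12, -5) = 12
E (Tomas): max(-14, -19, -5) = -5
F (Tomas): max(13, -10, -6) = 13
A (Farouk): min(20, 12, -5, 13) = -5
G (Tomas): max(20, -6, -12, -4) = 20
H (Tomas): max(6, 7) = 7
B (Farouk): min(20, 7) = 7
root (Tomas): max(-5, 7) = 7
Tomas at root wants the highest of {A=-5, B=7}, so chooses B.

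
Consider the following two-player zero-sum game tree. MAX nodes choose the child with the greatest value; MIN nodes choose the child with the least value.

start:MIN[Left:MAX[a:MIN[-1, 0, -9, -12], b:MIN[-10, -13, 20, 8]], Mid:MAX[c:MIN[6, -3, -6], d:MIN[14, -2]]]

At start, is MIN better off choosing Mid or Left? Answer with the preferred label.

Left

c (MIN): min(6, -3, -6) = -6
d (MIN): min(14, -2) = -2
Mid (MAX): max(-6, -2) = -2
a (MIN): min(-1, 0, -9, -12) = -12
b (MIN): min(-10, -13, 20, 8) = -13
Left (MAX): max(-12, -13) = -12
MIN prefers the lower value; Mid=-2, Left=-12. Left is better since -12 < -2.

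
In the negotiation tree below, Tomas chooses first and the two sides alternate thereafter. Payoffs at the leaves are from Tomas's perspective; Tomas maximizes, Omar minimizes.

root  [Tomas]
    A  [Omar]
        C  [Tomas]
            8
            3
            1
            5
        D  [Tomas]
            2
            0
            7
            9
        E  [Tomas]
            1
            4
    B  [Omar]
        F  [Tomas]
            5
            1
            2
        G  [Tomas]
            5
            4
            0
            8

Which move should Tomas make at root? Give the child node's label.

C (Tomas): max(8, 3, 1, 5) = 8
D (Tomas): max(2, 0, 7, 9) = 9
E (Tomas): max(1, 4) = 4
A (Omar): min(8, 9, 4) = 4
F (Tomas): max(5, 1, 2) = 5
G (Tomas): max(5, 4, 0, 8) = 8
B (Omar): min(5, 8) = 5
root (Tomas): max(4, 5) = 5
Tomas at root wants the highest of {A=4, B=5}, so chooses B.

B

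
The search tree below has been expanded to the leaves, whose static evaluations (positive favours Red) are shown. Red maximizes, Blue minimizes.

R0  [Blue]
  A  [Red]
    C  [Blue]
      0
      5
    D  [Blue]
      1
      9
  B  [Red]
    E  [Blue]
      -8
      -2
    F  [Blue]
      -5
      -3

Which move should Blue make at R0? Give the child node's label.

C (Blue): min(0, 5) = 0
D (Blue): min(1, 9) = 1
A (Red): max(0, 1) = 1
E (Blue): min(-8, -2) = -8
F (Blue): min(-5, -3) = -5
B (Red): max(-8, -5) = -5
R0 (Blue): min(1, -5) = -5
Blue at R0 wants the lowest of {A=1, B=-5}, so chooses B.

B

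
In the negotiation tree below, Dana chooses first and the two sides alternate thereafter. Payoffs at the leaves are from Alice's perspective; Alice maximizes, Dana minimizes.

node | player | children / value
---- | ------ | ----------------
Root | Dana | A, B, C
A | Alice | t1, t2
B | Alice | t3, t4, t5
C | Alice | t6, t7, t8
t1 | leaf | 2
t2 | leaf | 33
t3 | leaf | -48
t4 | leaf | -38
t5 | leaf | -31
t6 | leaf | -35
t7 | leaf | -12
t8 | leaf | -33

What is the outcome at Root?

-31

A (Alice): max(2, 33) = 33
B (Alice): max(-48, -38, -31) = -31
C (Alice): max(-35, -12, -33) = -12
Root (Dana): min(33, -31, -12) = -31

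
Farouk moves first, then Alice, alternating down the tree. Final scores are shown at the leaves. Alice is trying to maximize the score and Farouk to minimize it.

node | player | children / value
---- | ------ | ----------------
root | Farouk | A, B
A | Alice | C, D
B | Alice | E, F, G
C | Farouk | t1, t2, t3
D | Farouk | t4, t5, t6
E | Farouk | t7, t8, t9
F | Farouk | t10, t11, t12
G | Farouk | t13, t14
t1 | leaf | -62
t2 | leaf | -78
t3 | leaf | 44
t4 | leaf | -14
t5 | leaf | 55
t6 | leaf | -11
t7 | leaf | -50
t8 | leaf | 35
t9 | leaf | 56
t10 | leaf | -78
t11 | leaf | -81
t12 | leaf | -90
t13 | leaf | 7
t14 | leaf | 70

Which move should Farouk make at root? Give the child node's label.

A

C (Farouk): min(-62, -78, 44) = -78
D (Farouk): min(-14, 55, -11) = -14
A (Alice): max(-78, -14) = -14
E (Farouk): min(-50, 35, 56) = -50
F (Farouk): min(-78, -81, -90) = -90
G (Farouk): min(7, 70) = 7
B (Alice): max(-50, -90, 7) = 7
root (Farouk): min(-14, 7) = -14
Farouk at root wants the lowest of {A=-14, B=7}, so chooses A.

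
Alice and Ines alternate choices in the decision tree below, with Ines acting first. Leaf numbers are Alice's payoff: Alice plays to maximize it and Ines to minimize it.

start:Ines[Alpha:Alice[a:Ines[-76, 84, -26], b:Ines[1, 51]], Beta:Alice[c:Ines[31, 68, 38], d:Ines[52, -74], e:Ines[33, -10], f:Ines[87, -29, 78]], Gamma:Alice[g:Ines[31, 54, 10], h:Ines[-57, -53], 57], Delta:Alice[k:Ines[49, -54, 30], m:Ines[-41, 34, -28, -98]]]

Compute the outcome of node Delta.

k (Ines): min(49, -54, 30) = -54
m (Ines): min(-41, 34, -28, -98) = -98
Delta (Alice): max(-54, -98) = -54

-54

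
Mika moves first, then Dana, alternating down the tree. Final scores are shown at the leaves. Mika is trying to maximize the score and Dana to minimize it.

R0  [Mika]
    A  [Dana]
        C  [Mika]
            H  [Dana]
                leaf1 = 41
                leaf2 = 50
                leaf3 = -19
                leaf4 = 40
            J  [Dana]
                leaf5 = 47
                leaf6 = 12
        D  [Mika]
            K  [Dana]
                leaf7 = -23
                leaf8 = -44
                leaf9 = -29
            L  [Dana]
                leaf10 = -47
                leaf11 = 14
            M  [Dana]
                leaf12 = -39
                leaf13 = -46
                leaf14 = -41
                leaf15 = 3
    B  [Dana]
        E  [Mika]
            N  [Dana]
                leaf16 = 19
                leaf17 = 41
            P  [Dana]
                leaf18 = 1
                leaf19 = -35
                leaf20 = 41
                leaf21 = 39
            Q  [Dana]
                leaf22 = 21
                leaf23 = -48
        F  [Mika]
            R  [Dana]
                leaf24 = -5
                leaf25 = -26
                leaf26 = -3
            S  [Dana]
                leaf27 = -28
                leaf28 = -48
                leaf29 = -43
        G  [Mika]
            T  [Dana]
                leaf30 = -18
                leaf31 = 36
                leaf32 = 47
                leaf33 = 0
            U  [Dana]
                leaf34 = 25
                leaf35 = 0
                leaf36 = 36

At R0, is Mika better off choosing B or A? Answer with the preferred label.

N (Dana): min(19, 41) = 19
P (Dana): min(1, -35, 41, 39) = -35
Q (Dana): min(21, -48) = -48
E (Mika): max(19, -35, -48) = 19
R (Dana): min(-5, -26, -3) = -26
S (Dana): min(-28, -48, -43) = -48
F (Mika): max(-26, -48) = -26
T (Dana): min(-18, 36, 47, 0) = -18
U (Dana): min(25, 0, 36) = 0
G (Mika): max(-18, 0) = 0
B (Dana): min(19, -26, 0) = -26
H (Dana): min(41, 50, -19, 40) = -19
J (Dana): min(47, 12) = 12
C (Mika): max(-19, 12) = 12
K (Dana): min(-23, -44, -29) = -44
L (Dana): min(-47, 14) = -47
M (Dana): min(-39, -46, -41, 3) = -46
D (Mika): max(-44, -47, -46) = -44
A (Dana): min(12, -44) = -44
Mika prefers the higher value; B=-26, A=-44. B is better since -26 > -44.

B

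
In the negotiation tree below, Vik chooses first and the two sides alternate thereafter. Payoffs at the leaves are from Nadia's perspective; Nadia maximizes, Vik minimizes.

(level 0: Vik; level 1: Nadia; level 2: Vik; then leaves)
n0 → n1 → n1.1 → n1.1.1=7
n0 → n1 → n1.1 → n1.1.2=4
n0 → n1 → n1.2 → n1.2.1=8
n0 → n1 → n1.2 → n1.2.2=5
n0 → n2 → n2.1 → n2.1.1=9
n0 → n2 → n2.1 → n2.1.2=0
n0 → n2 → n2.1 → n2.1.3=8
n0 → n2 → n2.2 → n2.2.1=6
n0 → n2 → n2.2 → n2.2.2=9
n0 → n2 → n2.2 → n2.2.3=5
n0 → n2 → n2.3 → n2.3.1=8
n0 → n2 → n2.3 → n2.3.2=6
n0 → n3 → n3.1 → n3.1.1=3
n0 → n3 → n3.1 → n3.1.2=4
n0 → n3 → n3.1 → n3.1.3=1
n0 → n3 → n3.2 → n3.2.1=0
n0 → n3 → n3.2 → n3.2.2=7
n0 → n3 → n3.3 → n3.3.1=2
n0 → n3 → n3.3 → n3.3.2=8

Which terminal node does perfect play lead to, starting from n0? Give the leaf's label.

n1.1 (Vik): min(7, 4) = 4
n1.2 (Vik): min(8, 5) = 5
n1 (Nadia): max(4, 5) = 5
n2.1 (Vik): min(9, 0, 8) = 0
n2.2 (Vik): min(6, 9, 5) = 5
n2.3 (Vik): min(8, 6) = 6
n2 (Nadia): max(0, 5, 6) = 6
n3.1 (Vik): min(3, 4, 1) = 1
n3.2 (Vik): min(0, 7) = 0
n3.3 (Vik): min(2, 8) = 2
n3 (Nadia): max(1, 0, 2) = 2
n0 (Vik): min(5, 6, 2) = 2
At n0, Vik picks n3 (lowest: 2).
At n3, Nadia picks n3.3 (highest: 2).
At n3.3, Vik picks n3.3.1 (lowest: 2).
Terminal value 2.

n3.3.1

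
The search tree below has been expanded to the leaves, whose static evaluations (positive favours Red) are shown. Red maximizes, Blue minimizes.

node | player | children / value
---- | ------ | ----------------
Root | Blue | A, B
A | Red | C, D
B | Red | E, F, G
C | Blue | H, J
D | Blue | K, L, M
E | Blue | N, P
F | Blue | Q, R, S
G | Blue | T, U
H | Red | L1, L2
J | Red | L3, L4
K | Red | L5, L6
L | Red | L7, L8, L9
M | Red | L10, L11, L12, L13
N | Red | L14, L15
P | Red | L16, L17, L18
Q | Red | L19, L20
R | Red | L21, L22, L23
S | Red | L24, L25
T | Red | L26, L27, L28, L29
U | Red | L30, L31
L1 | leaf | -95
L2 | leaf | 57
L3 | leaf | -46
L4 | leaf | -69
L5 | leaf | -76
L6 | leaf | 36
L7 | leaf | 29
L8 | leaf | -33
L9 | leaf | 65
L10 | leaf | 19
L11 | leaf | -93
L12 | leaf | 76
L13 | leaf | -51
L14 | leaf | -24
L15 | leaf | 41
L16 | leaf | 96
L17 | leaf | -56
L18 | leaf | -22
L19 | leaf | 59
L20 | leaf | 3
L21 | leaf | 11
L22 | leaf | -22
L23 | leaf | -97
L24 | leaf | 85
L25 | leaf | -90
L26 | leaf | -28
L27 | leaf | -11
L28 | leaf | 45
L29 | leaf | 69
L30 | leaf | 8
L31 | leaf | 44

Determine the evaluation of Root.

H (Red): max(-95, 57) = 57
J (Red): max(-46, -69) = -46
C (Blue): min(57, -46) = -46
K (Red): max(-76, 36) = 36
L (Red): max(29, -33, 65) = 65
M (Red): max(19, -93, 76, -51) = 76
D (Blue): min(36, 65, 76) = 36
A (Red): max(-46, 36) = 36
N (Red): max(-24, 41) = 41
P (Red): max(96, -56, -22) = 96
E (Blue): min(41, 96) = 41
Q (Red): max(59, 3) = 59
R (Red): max(11, -22, -97) = 11
S (Red): max(85, -90) = 85
F (Blue): min(59, 11, 85) = 11
T (Red): max(-28, -11, 45, 69) = 69
U (Red): max(8, 44) = 44
G (Blue): min(69, 44) = 44
B (Red): max(41, 11, 44) = 44
Root (Blue): min(36, 44) = 36

36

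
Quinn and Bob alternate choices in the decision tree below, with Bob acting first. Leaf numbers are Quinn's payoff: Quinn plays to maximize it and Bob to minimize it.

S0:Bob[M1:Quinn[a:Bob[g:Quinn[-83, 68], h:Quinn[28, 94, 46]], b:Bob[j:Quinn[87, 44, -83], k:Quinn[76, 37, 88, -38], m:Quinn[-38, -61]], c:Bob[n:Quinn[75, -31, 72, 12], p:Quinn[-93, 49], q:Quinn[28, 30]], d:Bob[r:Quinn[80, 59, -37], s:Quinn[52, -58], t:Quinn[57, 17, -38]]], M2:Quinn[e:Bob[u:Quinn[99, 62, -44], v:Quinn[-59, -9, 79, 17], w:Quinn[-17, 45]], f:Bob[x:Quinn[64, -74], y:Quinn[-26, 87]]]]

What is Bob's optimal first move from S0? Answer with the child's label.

M2

g (Quinn): max(-83, 68) = 68
h (Quinn): max(28, 94, 46) = 94
a (Bob): min(68, 94) = 68
j (Quinn): max(87, 44, -83) = 87
k (Quinn): max(76, 37, 88, -38) = 88
m (Quinn): max(-38, -61) = -38
b (Bob): min(87, 88, -38) = -38
n (Quinn): max(75, -31, 72, 12) = 75
p (Quinn): max(-93, 49) = 49
q (Quinn): max(28, 30) = 30
c (Bob): min(75, 49, 30) = 30
r (Quinn): max(80, 59, -37) = 80
s (Quinn): max(52, -58) = 52
t (Quinn): max(57, 17, -38) = 57
d (Bob): min(80, 52, 57) = 52
M1 (Quinn): max(68, -38, 30, 52) = 68
u (Quinn): max(99, 62, -44) = 99
v (Quinn): max(-59, -9, 79, 17) = 79
w (Quinn): max(-17, 45) = 45
e (Bob): min(99, 79, 45) = 45
x (Quinn): max(64, -74) = 64
y (Quinn): max(-26, 87) = 87
f (Bob): min(64, 87) = 64
M2 (Quinn): max(45, 64) = 64
S0 (Bob): min(68, 64) = 64
Bob at S0 wants the lowest of {M1=68, M2=64}, so chooses M2.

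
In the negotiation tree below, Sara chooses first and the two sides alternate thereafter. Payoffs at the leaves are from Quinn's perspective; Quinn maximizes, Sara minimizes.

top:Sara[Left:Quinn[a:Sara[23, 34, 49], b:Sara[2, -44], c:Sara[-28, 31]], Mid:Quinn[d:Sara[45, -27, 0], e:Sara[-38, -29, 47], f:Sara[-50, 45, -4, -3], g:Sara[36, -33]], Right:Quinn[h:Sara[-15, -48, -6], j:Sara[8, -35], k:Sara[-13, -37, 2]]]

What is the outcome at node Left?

a (Sara): min(23, 34, 49) = 23
b (Sara): min(2, -44) = -44
c (Sara): min(-28, 31) = -28
Left (Quinn): max(23, -44, -28) = 23

23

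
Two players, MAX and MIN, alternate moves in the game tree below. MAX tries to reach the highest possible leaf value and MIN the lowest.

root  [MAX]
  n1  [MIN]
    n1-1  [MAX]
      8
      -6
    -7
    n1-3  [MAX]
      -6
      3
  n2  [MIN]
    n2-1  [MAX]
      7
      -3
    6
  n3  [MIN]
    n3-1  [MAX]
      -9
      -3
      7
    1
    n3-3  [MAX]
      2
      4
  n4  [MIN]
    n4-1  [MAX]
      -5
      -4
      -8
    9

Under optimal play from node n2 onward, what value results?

6

n2-1 (MAX): max(7, -3) = 7
n2 (MIN): min(7, 6) = 6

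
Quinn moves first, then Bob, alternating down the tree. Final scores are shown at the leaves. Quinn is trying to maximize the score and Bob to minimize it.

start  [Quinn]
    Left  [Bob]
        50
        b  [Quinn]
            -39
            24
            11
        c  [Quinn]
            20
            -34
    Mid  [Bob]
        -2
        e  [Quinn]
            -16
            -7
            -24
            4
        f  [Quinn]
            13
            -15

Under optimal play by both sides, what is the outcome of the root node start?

20

b (Quinn): max(-39, 24, 11) = 24
c (Quinn): max(20, -34) = 20
Left (Bob): min(50, 24, 20) = 20
e (Quinn): max(-16, -7, -24, 4) = 4
f (Quinn): max(13, -15) = 13
Mid (Bob): min(-2, 4, 13) = -2
start (Quinn): max(20, -2) = 20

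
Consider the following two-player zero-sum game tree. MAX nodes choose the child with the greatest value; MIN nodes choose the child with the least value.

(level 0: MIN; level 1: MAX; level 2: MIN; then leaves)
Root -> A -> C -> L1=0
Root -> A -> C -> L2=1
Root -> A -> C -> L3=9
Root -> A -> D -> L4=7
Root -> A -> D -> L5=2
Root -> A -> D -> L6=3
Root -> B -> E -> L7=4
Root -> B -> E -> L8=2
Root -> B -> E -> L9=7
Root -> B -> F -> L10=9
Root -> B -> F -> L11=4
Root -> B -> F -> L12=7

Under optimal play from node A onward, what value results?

2

C (MIN): min(0, 1, 9) = 0
D (MIN): min(7, 2, 3) = 2
A (MAX): max(0, 2) = 2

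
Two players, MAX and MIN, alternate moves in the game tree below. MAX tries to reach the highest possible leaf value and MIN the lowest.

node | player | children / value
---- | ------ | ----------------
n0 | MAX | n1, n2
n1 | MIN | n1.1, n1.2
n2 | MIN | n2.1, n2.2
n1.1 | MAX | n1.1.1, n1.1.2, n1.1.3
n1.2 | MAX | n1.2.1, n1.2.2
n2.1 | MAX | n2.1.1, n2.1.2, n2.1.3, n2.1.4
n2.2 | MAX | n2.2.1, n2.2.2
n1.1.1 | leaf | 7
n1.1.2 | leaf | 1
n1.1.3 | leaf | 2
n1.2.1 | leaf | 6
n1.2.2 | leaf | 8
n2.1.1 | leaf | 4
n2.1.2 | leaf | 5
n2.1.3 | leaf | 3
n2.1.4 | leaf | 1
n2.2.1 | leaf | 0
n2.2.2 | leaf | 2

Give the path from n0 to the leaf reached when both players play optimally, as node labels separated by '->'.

n1.1 (MAX): max(7, 1, 2) = 7
n1.2 (MAX): max(6, 8) = 8
n1 (MIN): min(7, 8) = 7
n2.1 (MAX): max(4, 5, 3, 1) = 5
n2.2 (MAX): max(0, 2) = 2
n2 (MIN): min(5, 2) = 2
n0 (MAX): max(7, 2) = 7
At n0, MAX picks n1 (highest: 7).
At n1, MIN picks n1.1 (lowest: 7).
At n1.1, MAX picks n1.1.1 (highest: 7).
Terminal value 7.

n0 -> n1 -> n1.1 -> n1.1.1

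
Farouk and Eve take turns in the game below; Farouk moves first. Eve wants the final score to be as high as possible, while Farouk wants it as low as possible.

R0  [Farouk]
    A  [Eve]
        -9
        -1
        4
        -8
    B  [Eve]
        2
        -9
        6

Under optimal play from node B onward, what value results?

B (Eve): max(2, -9, 6) = 6

6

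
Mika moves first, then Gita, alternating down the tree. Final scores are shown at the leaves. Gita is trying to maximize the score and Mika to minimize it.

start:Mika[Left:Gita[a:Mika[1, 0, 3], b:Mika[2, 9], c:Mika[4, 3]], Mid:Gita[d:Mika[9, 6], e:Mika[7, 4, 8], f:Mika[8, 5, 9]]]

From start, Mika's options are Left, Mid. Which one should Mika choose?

Left

a (Mika): min(1, 0, 3) = 0
b (Mika): min(2, 9) = 2
c (Mika): min(4, 3) = 3
Left (Gita): max(0, 2, 3) = 3
d (Mika): min(9, 6) = 6
e (Mika): min(7, 4, 8) = 4
f (Mika): min(8, 5, 9) = 5
Mid (Gita): max(6, 4, 5) = 6
start (Mika): min(3, 6) = 3
Mika at start wants the lowest of {Left=3, Mid=6}, so chooses Left.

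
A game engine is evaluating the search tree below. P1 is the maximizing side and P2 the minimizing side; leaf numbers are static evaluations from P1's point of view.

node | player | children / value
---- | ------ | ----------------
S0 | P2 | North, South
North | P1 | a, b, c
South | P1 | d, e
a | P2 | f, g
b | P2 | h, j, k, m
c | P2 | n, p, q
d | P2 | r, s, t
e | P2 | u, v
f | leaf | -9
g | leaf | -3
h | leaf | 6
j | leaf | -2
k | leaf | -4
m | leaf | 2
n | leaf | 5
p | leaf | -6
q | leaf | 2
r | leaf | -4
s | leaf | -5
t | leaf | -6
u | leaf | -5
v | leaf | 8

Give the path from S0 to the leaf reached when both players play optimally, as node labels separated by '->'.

a (P2): min(-9, -3) = -9
b (P2): min(6, -2, -4, 2) = -4
c (P2): min(5, -6, 2) = -6
North (P1): max(-9, -4, -6) = -4
d (P2): min(-4, -5, -6) = -6
e (P2): min(-5, 8) = -5
South (P1): max(-6, -5) = -5
S0 (P2): min(-4, -5) = -5
At S0, P2 picks South (lowest: -5).
At South, P1 picks e (highest: -5).
At e, P2 picks u (lowest: -5).
Terminal value -5.

S0 -> South -> e -> u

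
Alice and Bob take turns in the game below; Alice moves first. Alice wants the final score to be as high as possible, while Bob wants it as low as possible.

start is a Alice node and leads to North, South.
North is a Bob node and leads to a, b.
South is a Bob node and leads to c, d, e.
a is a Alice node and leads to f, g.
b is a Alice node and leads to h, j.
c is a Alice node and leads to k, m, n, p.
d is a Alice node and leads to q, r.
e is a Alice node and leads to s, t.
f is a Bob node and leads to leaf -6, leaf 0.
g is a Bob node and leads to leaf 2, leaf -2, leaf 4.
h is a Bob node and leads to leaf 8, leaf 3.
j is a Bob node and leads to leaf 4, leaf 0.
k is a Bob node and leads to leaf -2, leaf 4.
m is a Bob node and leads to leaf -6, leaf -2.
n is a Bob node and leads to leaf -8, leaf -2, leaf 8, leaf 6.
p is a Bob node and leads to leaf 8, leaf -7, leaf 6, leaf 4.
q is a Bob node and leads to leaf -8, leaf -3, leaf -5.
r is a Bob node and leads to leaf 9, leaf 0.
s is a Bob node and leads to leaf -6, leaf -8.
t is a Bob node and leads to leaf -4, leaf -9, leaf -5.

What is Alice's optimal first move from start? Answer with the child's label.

North

f (Bob): min(-6, 0) = -6
g (Bob): min(2, -2, 4) = -2
a (Alice): max(-6, -2) = -2
h (Bob): min(8, 3) = 3
j (Bob): min(4, 0) = 0
b (Alice): max(3, 0) = 3
North (Bob): min(-2, 3) = -2
k (Bob): min(-2, 4) = -2
m (Bob): min(-6, -2) = -6
n (Bob): min(-8, -2, 8, 6) = -8
p (Bob): min(8, -7, 6, 4) = -7
c (Alice): max(-2, -6, -8, -7) = -2
q (Bob): min(-8, -3, -5) = -8
r (Bob): min(9, 0) = 0
d (Alice): max(-8, 0) = 0
s (Bob): min(-6, -8) = -8
t (Bob): min(-4, -9, -5) = -9
e (Alice): max(-8, -9) = -8
South (Bob): min(-2, 0, -8) = -8
start (Alice): max(-2, -8) = -2
Alice at start wants the highest of {North=-2, South=-8}, so chooses North.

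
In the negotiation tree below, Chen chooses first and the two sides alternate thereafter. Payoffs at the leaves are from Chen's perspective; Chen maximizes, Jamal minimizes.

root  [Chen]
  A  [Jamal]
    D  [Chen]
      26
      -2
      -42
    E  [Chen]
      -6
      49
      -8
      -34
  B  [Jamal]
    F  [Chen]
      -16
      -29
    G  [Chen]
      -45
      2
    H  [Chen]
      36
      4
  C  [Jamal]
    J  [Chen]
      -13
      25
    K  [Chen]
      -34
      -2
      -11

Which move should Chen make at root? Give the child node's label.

D (Chen): max(26, -2, -42) = 26
E (Chen): max(-6, 49, -8, -34) = 49
A (Jamal): min(26, 49) = 26
F (Chen): max(-16, -29) = -16
G (Chen): max(-45, 2) = 2
H (Chen): max(36, 4) = 36
B (Jamal): min(-16, 2, 36) = -16
J (Chen): max(-13, 25) = 25
K (Chen): max(-34, -2, -11) = -2
C (Jamal): min(25, -2) = -2
root (Chen): max(26, -16, -2) = 26
Chen at root wants the highest of {A=26, B=-16, C=-2}, so chooses A.

A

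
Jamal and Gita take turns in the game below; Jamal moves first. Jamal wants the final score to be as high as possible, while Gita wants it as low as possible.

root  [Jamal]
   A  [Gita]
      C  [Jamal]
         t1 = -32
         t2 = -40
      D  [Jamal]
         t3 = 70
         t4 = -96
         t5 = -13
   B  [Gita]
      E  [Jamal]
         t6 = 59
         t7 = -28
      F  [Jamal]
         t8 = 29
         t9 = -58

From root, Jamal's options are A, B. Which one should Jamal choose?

B

C (Jamal): max(-32, -40) = -32
D (Jamal): max(70, -96, -13) = 70
A (Gita): min(-32, 70) = -32
E (Jamal): max(59, -28) = 59
F (Jamal): max(29, -58) = 29
B (Gita): min(59, 29) = 29
root (Jamal): max(-32, 29) = 29
Jamal at root wants the highest of {A=-32, B=29}, so chooses B.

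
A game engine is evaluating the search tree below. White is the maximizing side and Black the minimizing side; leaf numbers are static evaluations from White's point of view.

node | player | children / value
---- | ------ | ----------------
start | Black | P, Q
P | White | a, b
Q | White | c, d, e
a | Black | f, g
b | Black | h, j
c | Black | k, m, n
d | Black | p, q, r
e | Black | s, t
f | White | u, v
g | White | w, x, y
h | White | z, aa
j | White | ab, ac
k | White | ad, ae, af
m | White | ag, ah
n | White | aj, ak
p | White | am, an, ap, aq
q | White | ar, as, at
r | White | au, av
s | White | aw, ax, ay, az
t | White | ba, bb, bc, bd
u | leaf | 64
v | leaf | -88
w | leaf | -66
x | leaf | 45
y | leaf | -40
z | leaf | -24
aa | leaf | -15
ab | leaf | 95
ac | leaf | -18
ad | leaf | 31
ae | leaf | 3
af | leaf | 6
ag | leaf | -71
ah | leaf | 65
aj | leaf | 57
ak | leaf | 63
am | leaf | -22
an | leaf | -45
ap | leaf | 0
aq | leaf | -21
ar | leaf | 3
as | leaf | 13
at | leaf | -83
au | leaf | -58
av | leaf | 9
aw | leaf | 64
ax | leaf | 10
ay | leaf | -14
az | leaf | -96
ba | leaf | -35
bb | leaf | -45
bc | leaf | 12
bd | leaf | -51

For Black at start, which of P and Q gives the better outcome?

Q

f (White): max(64, -88) = 64
g (White): max(-66, 45, -40) = 45
a (Black): min(64, 45) = 45
h (White): max(-24, -15) = -15
j (White): max(95, -18) = 95
b (Black): min(-15, 95) = -15
P (White): max(45, -15) = 45
k (White): max(31, 3, 6) = 31
m (White): max(-71, 65) = 65
n (White): max(57, 63) = 63
c (Black): min(31, 65, 63) = 31
p (White): max(-22, -45, 0, -21) = 0
q (White): max(3, 13, -83) = 13
r (White): max(-58, 9) = 9
d (Black): min(0, 13, 9) = 0
s (White): max(64, 10, -14, -96) = 64
t (White): max(-35, -45, 12, -51) = 12
e (Black): min(64, 12) = 12
Q (White): max(31, 0, 12) = 31
Black prefers the lower value; P=45, Q=31. Q is better since 31 < 45.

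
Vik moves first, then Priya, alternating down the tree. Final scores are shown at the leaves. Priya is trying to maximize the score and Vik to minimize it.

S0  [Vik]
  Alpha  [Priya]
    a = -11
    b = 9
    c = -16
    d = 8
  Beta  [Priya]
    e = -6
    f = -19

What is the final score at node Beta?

Beta (Priya): max(-6, -19) = -6

-6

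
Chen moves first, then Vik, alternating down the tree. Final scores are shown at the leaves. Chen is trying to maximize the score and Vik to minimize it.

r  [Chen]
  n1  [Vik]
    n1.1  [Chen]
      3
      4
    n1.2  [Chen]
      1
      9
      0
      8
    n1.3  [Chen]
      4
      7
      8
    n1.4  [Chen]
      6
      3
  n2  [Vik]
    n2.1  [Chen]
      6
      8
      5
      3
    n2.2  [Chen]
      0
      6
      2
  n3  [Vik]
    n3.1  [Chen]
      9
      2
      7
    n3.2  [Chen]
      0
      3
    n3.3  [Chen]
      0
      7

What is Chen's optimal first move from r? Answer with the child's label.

n2

n1.1 (Chen): max(3, 4) = 4
n1.2 (Chen): max(1, 9, 0, 8) = 9
n1.3 (Chen): max(4, 7, 8) = 8
n1.4 (Chen): max(6, 3) = 6
n1 (Vik): min(4, 9, 8, 6) = 4
n2.1 (Chen): max(6, 8, 5, 3) = 8
n2.2 (Chen): max(0, 6, 2) = 6
n2 (Vik): min(8, 6) = 6
n3.1 (Chen): max(9, 2, 7) = 9
n3.2 (Chen): max(0, 3) = 3
n3.3 (Chen): max(0, 7) = 7
n3 (Vik): min(9, 3, 7) = 3
r (Chen): max(4, 6, 3) = 6
Chen at r wants the highest of {n1=4, n2=6, n3=3}, so chooses n2.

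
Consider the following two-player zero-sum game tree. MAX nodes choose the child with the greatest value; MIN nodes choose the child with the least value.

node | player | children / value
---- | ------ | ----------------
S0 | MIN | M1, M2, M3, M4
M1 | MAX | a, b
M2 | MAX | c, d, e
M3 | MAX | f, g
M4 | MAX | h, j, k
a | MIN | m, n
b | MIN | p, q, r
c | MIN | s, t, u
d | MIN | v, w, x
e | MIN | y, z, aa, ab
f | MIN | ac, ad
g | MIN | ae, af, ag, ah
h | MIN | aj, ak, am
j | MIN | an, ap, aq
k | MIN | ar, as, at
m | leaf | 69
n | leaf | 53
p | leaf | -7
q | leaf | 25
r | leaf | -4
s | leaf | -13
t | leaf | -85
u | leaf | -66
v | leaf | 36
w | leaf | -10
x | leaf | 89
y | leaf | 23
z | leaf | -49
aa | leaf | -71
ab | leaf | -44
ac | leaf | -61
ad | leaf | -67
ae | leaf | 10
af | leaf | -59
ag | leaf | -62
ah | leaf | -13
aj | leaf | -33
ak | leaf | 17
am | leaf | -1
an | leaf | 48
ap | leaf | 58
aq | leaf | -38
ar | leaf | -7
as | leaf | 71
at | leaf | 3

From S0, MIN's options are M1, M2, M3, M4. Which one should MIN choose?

M3

a (MIN): min(69, 53) = 53
b (MIN): min(-7, 25, -4) = -7
M1 (MAX): max(53, -7) = 53
c (MIN): min(-13, -85, -66) = -85
d (MIN): min(36, -10, 89) = -10
e (MIN): min(23, -49, -71, -44) = -71
M2 (MAX): max(-85, -10, -71) = -10
f (MIN): min(-61, -67) = -67
g (MIN): min(10, -59, -62, -13) = -62
M3 (MAX): max(-67, -62) = -62
h (MIN): min(-33, 17, -1) = -33
j (MIN): min(48, 58, -38) = -38
k (MIN): min(-7, 71, 3) = -7
M4 (MAX): max(-33, -38, -7) = -7
S0 (MIN): min(53, -10, -62, -7) = -62
MIN at S0 wants the lowest of {M1=53, M2=-10, M3=-62, M4=-7}, so chooses M3.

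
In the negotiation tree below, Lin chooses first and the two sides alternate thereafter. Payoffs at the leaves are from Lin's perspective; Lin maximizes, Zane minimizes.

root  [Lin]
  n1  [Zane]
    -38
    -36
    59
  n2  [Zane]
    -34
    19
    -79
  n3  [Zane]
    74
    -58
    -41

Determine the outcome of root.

n1 (Zane): min(-38, -36, 59) = -38
n2 (Zane): min(-34, 19, -79) = -79
n3 (Zane): min(74, -58, -41) = -58
root (Lin): max(-38, -79, -58) = -38

-38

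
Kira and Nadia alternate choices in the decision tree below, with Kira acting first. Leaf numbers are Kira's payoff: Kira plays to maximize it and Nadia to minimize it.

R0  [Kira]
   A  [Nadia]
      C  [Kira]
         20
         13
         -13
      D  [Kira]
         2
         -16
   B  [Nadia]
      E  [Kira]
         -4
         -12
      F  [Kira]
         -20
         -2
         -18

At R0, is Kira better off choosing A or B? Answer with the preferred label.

A

C (Kira): max(20, 13, -13) = 20
D (Kira): max(2, -16) = 2
A (Nadia): min(20, 2) = 2
E (Kira): max(-4, -12) = -4
F (Kira): max(-20, -2, -18) = -2
B (Nadia): min(-4, -2) = -4
Kira prefers the higher value; A=2, B=-4. A is better since 2 > -4.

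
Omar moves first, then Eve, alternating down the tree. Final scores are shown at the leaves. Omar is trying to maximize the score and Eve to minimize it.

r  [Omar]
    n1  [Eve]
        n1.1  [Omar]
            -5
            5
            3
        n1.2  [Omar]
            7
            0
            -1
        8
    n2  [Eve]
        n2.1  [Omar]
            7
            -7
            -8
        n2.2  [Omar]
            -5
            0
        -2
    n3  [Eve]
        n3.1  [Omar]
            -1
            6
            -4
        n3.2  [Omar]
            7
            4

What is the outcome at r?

6

n1.1 (Omar): max(-5, 5, 3) = 5
n1.2 (Omar): max(7, 0, -1) = 7
n1 (Eve): min(5, 7, 8) = 5
n2.1 (Omar): max(7, -7, -8) = 7
n2.2 (Omar): max(-5, 0) = 0
n2 (Eve): min(7, 0, -2) = -2
n3.1 (Omar): max(-1, 6, -4) = 6
n3.2 (Omar): max(7, 4) = 7
n3 (Eve): min(6, 7) = 6
r (Omar): max(5, -2, 6) = 6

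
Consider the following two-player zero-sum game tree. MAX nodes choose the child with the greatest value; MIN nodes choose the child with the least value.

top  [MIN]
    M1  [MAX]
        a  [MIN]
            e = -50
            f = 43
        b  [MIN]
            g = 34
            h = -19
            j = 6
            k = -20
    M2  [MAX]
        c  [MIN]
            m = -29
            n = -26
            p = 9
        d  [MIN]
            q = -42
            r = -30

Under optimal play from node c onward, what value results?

c (MIN): min(-29, -26, 9) = -29

-29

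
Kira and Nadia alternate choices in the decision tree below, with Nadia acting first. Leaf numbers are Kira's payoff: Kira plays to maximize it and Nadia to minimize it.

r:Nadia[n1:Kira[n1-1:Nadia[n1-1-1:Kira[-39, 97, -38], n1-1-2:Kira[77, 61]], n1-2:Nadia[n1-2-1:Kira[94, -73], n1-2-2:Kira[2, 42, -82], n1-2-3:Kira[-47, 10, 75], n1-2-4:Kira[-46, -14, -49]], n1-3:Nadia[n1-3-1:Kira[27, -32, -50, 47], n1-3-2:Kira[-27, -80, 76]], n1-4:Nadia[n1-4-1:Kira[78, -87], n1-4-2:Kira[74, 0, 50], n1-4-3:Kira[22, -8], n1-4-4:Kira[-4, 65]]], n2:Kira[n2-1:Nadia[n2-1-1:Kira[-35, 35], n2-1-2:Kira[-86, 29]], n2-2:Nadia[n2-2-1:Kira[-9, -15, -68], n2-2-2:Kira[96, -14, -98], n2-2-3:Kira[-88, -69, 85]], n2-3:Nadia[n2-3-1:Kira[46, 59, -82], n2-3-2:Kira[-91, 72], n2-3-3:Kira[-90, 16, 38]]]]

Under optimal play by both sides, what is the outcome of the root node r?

38

n1-1-1 (Kira): max(-39, 97, -38) = 97
n1-1-2 (Kira): max(77, 61) = 77
n1-1 (Nadia): min(97, 77) = 77
n1-2-1 (Kira): max(94, -73) = 94
n1-2-2 (Kira): max(2, 42, -82) = 42
n1-2-3 (Kira): max(-47, 10, 75) = 75
n1-2-4 (Kira): max(-46, -14, -49) = -14
n1-2 (Nadia): min(94, 42, 75, -14) = -14
n1-3-1 (Kira): max(27, -32, -50, 47) = 47
n1-3-2 (Kira): max(-27, -80, 76) = 76
n1-3 (Nadia): min(47, 76) = 47
n1-4-1 (Kira): max(78, -87) = 78
n1-4-2 (Kira): max(74, 0, 50) = 74
n1-4-3 (Kira): max(22, -8) = 22
n1-4-4 (Kira): max(-4, 65) = 65
n1-4 (Nadia): min(78, 74, 22, 65) = 22
n1 (Kira): max(77, -14, 47, 22) = 77
n2-1-1 (Kira): max(-35, 35) = 35
n2-1-2 (Kira): max(-86, 29) = 29
n2-1 (Nadia): min(35, 29) = 29
n2-2-1 (Kira): max(-9, -15, -68) = -9
n2-2-2 (Kira): max(96, -14, -98) = 96
n2-2-3 (Kira): max(-88, -69, 85) = 85
n2-2 (Nadia): min(-9, 96, 85) = -9
n2-3-1 (Kira): max(46, 59, -82) = 59
n2-3-2 (Kira): max(-91, 72) = 72
n2-3-3 (Kira): max(-90, 16, 38) = 38
n2-3 (Nadia): min(59, 72, 38) = 38
n2 (Kira): max(29, -9, 38) = 38
r (Nadia): min(77, 38) = 38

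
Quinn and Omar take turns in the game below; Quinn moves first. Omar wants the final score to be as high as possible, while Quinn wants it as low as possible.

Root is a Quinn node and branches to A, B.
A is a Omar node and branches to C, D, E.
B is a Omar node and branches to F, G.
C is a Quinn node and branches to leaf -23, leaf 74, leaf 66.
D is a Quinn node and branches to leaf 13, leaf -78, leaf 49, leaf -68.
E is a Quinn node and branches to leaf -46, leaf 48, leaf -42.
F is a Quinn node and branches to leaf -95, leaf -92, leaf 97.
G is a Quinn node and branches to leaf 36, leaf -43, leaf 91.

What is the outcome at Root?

C (Quinn): min(-23, 74, 66) = -23
D (Quinn): min(13, -78, 49, -68) = -78
E (Quinn): min(-46, 48, -42) = -46
A (Omar): max(-23, -78, -46) = -23
F (Quinn): min(-95, -92, 97) = -95
G (Quinn): min(36, -43, 91) = -43
B (Omar): max(-95, -43) = -43
Root (Quinn): min(-23, -43) = -43

-43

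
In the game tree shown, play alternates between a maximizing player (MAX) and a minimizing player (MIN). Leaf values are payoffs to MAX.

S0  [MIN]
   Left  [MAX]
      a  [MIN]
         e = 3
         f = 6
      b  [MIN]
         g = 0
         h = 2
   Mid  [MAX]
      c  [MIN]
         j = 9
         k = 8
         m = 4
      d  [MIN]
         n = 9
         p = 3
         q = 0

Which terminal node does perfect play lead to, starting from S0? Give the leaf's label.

e

a (MIN): min(3, 6) = 3
b (MIN): min(0, 2) = 0
Left (MAX): max(3, 0) = 3
c (MIN): min(9, 8, 4) = 4
d (MIN): min(9, 3, 0) = 0
Mid (MAX): max(4, 0) = 4
S0 (MIN): min(3, 4) = 3
At S0, MIN picks Left (lowest: 3).
At Left, MAX picks a (highest: 3).
At a, MIN picks e (lowest: 3).
Terminal value 3.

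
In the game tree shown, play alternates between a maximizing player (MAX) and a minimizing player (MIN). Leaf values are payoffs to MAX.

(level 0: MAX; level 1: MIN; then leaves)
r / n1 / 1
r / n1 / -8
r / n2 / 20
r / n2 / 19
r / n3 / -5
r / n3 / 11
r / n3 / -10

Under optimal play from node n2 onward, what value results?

n2 (MIN): min(20, 19) = 19

19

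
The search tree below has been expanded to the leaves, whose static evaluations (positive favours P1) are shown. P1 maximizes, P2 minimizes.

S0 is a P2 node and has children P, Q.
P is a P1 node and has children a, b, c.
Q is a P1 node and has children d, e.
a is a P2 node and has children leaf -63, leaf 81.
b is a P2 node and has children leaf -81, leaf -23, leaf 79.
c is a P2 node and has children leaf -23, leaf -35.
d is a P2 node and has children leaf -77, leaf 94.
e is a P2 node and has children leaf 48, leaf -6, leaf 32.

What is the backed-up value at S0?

-35

a (P2): min(-63, 81) = -63
b (P2): min(-81, -23, 79) = -81
c (P2): min(-23, -35) = -35
P (P1): max(-63, -81, -35) = -35
d (P2): min(-77, 94) = -77
e (P2): min(48, -6, 32) = -6
Q (P1): max(-77, -6) = -6
S0 (P2): min(-35, -6) = -35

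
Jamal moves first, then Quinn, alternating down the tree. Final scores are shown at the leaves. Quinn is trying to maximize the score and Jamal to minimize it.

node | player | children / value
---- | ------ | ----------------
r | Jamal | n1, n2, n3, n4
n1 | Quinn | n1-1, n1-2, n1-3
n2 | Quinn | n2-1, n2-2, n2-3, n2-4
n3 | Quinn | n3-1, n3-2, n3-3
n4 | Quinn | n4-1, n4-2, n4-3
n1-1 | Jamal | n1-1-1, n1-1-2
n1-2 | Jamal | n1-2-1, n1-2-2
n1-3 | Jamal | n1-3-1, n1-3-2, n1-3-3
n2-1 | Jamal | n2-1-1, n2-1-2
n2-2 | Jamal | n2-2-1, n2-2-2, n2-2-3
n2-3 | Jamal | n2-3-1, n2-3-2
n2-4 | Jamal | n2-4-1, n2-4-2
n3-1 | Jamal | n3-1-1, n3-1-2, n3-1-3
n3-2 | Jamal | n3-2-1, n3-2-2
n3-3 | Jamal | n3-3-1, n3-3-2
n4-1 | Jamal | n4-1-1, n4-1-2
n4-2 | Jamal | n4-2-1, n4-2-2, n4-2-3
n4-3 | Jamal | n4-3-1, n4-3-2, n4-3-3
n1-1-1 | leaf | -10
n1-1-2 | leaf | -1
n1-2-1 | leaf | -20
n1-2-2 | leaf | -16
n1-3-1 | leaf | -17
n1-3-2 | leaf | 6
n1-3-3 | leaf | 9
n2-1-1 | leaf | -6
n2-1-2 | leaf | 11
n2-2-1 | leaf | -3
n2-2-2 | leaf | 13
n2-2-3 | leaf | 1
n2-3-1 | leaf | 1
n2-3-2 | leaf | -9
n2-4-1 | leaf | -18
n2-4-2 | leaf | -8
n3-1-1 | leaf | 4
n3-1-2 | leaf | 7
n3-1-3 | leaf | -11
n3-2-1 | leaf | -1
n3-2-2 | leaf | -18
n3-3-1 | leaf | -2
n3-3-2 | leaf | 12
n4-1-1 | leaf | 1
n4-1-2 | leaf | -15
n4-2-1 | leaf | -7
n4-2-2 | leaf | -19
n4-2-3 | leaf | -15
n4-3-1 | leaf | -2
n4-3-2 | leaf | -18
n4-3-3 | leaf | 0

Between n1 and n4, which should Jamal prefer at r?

n1-1 (Jamal): min(-10, -1) = -10
n1-2 (Jamal): min(-20, -16) = -20
n1-3 (Jamal): min(-17, 6, 9) = -17
n1 (Quinn): max(-10, -20, -17) = -10
n4-1 (Jamal): min(1, -15) = -15
n4-2 (Jamal): min(-7, -19, -15) = -19
n4-3 (Jamal): min(-2, -18, 0) = -18
n4 (Quinn): max(-15, -19, -18) = -15
Jamal prefers the lower value; n1=-10, n4=-15. n4 is better since -15 < -10.

n4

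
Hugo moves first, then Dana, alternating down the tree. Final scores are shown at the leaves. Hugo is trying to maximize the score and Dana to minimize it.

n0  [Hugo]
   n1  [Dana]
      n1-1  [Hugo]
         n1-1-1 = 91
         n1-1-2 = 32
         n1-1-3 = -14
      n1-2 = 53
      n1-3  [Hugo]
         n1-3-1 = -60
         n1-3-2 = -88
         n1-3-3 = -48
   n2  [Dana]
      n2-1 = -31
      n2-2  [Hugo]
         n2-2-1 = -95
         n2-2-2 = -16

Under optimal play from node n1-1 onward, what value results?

91

n1-1 (Hugo): max(91, 32, -14) = 91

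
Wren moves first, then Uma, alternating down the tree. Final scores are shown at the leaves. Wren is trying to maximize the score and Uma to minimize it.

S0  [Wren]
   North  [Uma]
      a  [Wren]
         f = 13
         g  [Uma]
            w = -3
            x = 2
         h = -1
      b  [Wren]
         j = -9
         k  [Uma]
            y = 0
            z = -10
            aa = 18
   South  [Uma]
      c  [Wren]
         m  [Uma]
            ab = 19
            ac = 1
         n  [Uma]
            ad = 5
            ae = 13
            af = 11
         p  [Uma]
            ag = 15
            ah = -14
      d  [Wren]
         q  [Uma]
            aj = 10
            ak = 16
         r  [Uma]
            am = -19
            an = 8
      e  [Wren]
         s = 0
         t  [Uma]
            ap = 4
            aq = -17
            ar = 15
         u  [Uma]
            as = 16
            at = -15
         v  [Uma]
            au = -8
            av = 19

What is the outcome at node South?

m (Uma): min(19, 1) = 1
n (Uma): min(5, 13, 11) = 5
p (Uma): min(15, -14) = -14
c (Wren): max(1, 5, -14) = 5
q (Uma): min(10, 16) = 10
r (Uma): min(-19, 8) = -19
d (Wren): max(10, -19) = 10
t (Uma): min(4, -17, 15) = -17
u (Uma): min(16, -15) = -15
v (Uma): min(-8, 19) = -8
e (Wren): max(0, -17, -15, -8) = 0
South (Uma): min(5, 10, 0) = 0

0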